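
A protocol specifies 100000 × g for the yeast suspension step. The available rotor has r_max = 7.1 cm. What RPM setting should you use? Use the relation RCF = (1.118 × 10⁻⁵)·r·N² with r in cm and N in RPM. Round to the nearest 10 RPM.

N ≈ 35490 RPM

RCF = 1.118 × 10⁻⁵ × r × N²
100,000 = 1.118 × 10⁻⁵ × 7.1 × N²
N² = 100,000 / (7.9378 × 10⁻⁵) = 1,259,794,905
N ≈ √1,259,794,905 ≈ 35,493.6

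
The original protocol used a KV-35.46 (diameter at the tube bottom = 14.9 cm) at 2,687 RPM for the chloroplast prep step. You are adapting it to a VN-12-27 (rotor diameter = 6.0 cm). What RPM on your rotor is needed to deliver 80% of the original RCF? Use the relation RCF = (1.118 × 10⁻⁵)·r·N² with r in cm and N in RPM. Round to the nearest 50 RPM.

Original rotor: r = 14.9 / 2 = 7.45 cm
RCF = 1.118 × 10⁻⁵ × r × N²
RCF_original = 1.118 × 10⁻⁵ × 7.45 × (2687)² = 1.118 × 10⁻⁵ × 7.45 × 7,219,969 ≈ 601.4 × g
Target RCF = 0.8 × 601.4 ≈ 481.1 × g
Your rotor: r = 6.0 / 2 = 3 cm
481.1 = 1.118 × 10⁻⁵ × 3 × N²
N² = 481.1 / (3.354 × 10⁻⁵) = 14,344,067
N ≈ √14,344,067 ≈ 3,787.4

3800 RPM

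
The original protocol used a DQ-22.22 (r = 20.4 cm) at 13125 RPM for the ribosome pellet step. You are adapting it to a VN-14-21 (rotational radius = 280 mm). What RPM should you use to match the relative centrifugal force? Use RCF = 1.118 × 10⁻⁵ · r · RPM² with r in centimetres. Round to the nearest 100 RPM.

RCF_original = 1.118 × 10⁻⁵ × 20.4 × (13125)² = 1.118 × 10⁻⁵ × 20.4 × 172,265,625 ≈ 39,289 × g
Your rotor: r = 280 mm = 28.0 cm
39,289 = 1.118 × 10⁻⁵ × 28 × N²
N² = 39,289 / (31.304 × 10⁻⁵) = 125,507,922
N ≈ √125,507,922 ≈ 11,203.0

≈ 11200 RPM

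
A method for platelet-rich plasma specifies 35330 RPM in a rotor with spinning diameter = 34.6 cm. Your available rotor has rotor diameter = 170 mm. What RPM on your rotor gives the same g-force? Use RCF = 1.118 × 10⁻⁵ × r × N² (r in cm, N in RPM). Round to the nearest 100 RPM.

Original rotor: r = 34.6 / 2 = 17.3 cm
RCF_original = 1.118 × 10⁻⁵ × 17.3 × (35330)² = 1.118 × 10⁻⁵ × 17.3 × 1,248,208,900 ≈ 241,421.1 × g
Your rotor: r = 170 mm / 2 = 85 mm = 8.5 cm
241,421.1 = 1.118 × 10⁻⁵ × 8.5 × N²
N² = 241,421.1 / (9.503 × 10⁻⁵) = 2,540,472,482
N ≈ √2,540,472,482 ≈ 50,403.1

50400 RPM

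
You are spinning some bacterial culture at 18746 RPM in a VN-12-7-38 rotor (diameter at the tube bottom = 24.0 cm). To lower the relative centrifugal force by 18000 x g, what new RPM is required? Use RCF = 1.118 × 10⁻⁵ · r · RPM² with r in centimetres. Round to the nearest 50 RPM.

≈ 14750 RPM

r = 24.0 / 2 = 12 cm
Current RCF = 1.118 × 10⁻⁵ × 12 × (18746)² = 1.118 × 10⁻⁵ × 12 × 351,412,516 ≈ 47,145.5 × g
Target RCF = 47,145.5 − 18,000 = 29,145.5 × g
N² = 29,145.5 / (13.416 × 10⁻⁵) = 217,244,335
N ≈ √217,244,335 ≈ 14,739.2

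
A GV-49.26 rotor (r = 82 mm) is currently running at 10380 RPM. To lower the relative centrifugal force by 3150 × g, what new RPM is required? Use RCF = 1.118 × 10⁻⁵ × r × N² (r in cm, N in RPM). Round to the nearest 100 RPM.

r = 82 mm = 8.2 cm
Current RCF = 1.118 × 10⁻⁵ × 8.2 × (10380)² = 1.118 × 10⁻⁵ × 8.2 × 107,744,400 ≈ 9,877.6 × g
Target RCF = 9,877.6 − 3,150 = 6,727.6 × g
N² = 6,727.6 / (9.1676 × 10⁻⁵) = 73,384,528
N ≈ √73,384,528 ≈ 8,566.5

≈ 8600 RPM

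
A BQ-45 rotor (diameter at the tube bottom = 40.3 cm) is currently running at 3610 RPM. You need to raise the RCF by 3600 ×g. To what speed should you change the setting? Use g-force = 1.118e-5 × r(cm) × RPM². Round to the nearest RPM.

r = 40.3 / 2 = 20.15 cm
Current RCF = 1.118 × 10⁻⁵ × 20.15 × (3610)² = 1.118 × 10⁻⁵ × 20.15 × 13,032,100 ≈ 2,935.8 × g
Target RCF = 2,935.8 + 3,600 = 6,535.8 × g
N² = 6,535.8 / (22.5277 × 10⁻⁵) = 29,012,283
N ≈ √29,012,283 ≈ 5,386.3

N₂ ≈ 5386 RPM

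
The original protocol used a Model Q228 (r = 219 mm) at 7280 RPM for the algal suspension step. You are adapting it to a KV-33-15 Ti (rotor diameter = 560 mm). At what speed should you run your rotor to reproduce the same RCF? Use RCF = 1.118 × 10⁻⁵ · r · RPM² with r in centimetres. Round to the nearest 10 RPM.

6440 RPM

Original rotor: r = 219 mm = 21.9 cm
RCF_original = 1.118 × 10⁻⁵ × 21.9 × (7280)² = 1.118 × 10⁻⁵ × 21.9 × 52,998,400 ≈ 12,976.2 × g
Your rotor: r = 560 mm / 2 = 280 mm = 28 cm
12,976.2 = 1.118 × 10⁻⁵ × 28 × N²
N² = 12,976.2 / (31.304 × 10⁻⁵) = 41,452,211
N ≈ √41,452,211 ≈ 6,438.3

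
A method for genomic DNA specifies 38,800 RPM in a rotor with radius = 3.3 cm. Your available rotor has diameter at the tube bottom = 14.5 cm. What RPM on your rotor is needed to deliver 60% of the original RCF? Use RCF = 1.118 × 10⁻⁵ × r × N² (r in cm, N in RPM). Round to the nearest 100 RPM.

RCF_original = 1.118 × 10⁻⁵ × 3.3 × (38800)² = 1.118 × 10⁻⁵ × 3.3 × 1,505,440,000 ≈ 55,541.7 × g
Target RCF = 0.6 × 55,541.7 ≈ 33,325 × g
Your rotor: r = 14.5 / 2 = 7.25 cm
33,325 = 1.118 × 10⁻⁵ × 7.25 × N²
N² = 33,325 / (8.1055 × 10⁻⁵) = 411,140,584
N ≈ √411,140,584 ≈ 20,276.6

20300 RPM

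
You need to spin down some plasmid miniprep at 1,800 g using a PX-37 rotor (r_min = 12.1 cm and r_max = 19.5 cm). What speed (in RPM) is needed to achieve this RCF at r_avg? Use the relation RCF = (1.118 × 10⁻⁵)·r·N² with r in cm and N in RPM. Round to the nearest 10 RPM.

r_avg = (12.1 + 19.5) / 2 = 15.8 cm
RCF = 1.118 × 10⁻⁵ × r × N²
1,800 = 1.118 × 10⁻⁵ × 15.8 × N²
N² = 1,800 / (17.6644 × 10⁻⁵) = 10,189,987
N ≈ √10,189,987 ≈ 3,192.2

N ≈ 3190 RPM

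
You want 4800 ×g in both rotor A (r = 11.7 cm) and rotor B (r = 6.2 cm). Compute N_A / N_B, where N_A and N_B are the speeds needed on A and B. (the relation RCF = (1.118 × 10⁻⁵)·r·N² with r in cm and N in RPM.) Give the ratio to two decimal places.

At fixed RCF, N ∝ 1/√r, so N_A/N_B = √(r_B/r_A) = √(6.2/11.7) = √0.529915 = 0.7280.

0.73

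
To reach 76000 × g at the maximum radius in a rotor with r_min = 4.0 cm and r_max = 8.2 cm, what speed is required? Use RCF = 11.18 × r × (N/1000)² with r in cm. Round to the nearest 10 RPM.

28790 RPM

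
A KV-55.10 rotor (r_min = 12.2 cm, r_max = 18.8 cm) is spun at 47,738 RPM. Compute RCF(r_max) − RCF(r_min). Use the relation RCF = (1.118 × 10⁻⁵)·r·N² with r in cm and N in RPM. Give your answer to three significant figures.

≈ 168000 ×g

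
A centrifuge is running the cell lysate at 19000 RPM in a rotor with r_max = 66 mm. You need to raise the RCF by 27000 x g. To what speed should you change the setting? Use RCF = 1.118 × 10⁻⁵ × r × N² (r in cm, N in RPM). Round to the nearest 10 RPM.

≈ 26960 RPM

r = 66 mm = 6.6 cm
Current RCF = 1.118 × 10⁻⁵ × 6.6 × (19000)² = 1.118 × 10⁻⁵ × 6.6 × 361,000,000 ≈ 26,637.5 × g
Target RCF = 26,637.5 + 27,000 = 53,637.5 × g
N² = 53,637.5 / (7.3788 × 10⁻⁵) = 726,913,590
N ≈ √726,913,590 ≈ 26,961.3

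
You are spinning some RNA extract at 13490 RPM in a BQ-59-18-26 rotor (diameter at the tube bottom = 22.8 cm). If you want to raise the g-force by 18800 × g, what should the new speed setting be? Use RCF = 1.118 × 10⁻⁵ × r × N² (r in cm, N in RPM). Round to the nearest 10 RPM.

N₂ ≈ 18150 RPM

r = 22.8 / 2 = 11.4 cm
Current RCF = 1.118 × 10⁻⁵ × 11.4 × (13490)² = 1.118 × 10⁻⁵ × 11.4 × 181,980,100 ≈ 23,193.7 × g
Target RCF = 23,193.7 + 18,800 = 41,993.7 × g
N² = 41,993.7 / (12.7452 × 10⁻⁵) = 329,486,395
N ≈ √329,486,395 ≈ 18,151.8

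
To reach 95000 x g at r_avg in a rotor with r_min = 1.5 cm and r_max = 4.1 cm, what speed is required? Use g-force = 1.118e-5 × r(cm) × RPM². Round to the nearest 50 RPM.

r_avg = (1.5 + 4.1) / 2 = 2.8 cm
95,000 = 1.118 × 10⁻⁵ × 2.8 × N²
N² = 95,000 / (3.1304 × 10⁻⁵) = 3,034,755,942
N ≈ √3,034,755,942 ≈ 55,088.6

55100 RPM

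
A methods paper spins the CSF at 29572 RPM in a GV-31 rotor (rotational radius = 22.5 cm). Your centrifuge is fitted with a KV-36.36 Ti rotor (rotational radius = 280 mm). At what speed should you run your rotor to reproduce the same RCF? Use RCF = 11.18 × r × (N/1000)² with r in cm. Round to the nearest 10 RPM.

RCF_original = 11.18 × 22.5 × (29.572)² = 11.18 × 22.5 × 874.503184 ≈ 219,981.3 × g
Your rotor: r = 280 mm = 28.0 cm
219,981.3 = 11.18 × 28 × (N/1000)²
(N/1000)² = 219,981.3 / 313.04 = 702.7258
N = 1000 × √702.7258 ≈ 26,509.0

≈ 26510 RPM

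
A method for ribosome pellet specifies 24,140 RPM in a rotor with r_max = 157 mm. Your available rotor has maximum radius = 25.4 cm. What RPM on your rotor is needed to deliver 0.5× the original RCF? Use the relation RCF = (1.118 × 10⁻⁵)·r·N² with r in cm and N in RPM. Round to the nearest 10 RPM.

Original rotor: r = 157 mm = 15.7 cm
RCF_original = 1.118 × 10⁻⁵ × 15.7 × (24140)² = 1.118 × 10⁻⁵ × 15.7 × 582,739,600 ≈ 102,286 × g
Target RCF = 0.5 × 102,286 ≈ 51,143 × g
51,143 = 1.118 × 10⁻⁵ × 25.4 × N²
N² = 51,143 / (28.3972 × 10⁻⁵) = 180,098,742
N ≈ √180,098,742 ≈ 13,420.1

13420 RPM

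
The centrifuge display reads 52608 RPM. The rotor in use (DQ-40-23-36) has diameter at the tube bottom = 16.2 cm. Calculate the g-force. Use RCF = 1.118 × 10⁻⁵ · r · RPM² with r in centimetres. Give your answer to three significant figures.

r = 16.2 / 2 = 8.1 cm
RCF = 1.118 × 10⁻⁵ × r × N²
RCF = 1.118 × 10⁻⁵ × 8.1 × (52608)² = 1.118 × 10⁻⁵ × 8.1 × 2,767,601,664 ≈ 250,628.5 × g

RCF ≈ 251000 ×g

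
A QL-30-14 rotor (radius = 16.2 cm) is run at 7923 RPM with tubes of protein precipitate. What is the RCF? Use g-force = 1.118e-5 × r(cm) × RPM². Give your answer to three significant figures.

RCF = 1.118 × 10⁻⁵ × 16.2 × (7923)² = 1.118 × 10⁻⁵ × 16.2 × 62,773,929 ≈ 11,369.4 × g

≈ 11400 g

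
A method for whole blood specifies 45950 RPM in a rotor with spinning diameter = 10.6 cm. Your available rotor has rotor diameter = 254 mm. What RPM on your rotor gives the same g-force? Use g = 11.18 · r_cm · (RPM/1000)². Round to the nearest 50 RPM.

≈ 29700 RPM

Original rotor: r = 10.6 / 2 = 5.3 cm
RCF_original = 11.18 × 5.3 × (45.95)² = 11.18 × 5.3 × 2,111.4025 ≈ 125,109 × g
Your rotor: r = 254 mm / 2 = 127 mm = 12.7 cm
125,109 = 11.18 × 12.7 × (N/1000)²
(N/1000)² = 125,109 / 141.986 = 881.1362
N = 1000 × √881.1362 ≈ 29,683.9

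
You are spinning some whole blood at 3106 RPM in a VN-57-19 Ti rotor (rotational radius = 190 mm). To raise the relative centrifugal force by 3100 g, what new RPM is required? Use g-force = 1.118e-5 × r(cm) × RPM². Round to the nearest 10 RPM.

r = 190 mm = 19.0 cm
Current RCF = 1.118 × 10⁻⁵ × 19 × (3106)² = 1.118 × 10⁻⁵ × 19 × 9,647,236 ≈ 2,049.3 × g
Target RCF = 2,049.3 + 3,100 = 5,149.3 × g
N² = 5,149.3 / (21.242 × 10⁻⁵) = 24,241,126
N ≈ √24,241,126 ≈ 4,923.5

≈ 4920 RPM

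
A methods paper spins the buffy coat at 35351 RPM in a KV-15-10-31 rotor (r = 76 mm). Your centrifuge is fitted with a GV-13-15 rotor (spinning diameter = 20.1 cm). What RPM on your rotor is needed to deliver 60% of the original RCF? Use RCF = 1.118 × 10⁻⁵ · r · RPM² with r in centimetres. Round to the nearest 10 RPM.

23810 RPM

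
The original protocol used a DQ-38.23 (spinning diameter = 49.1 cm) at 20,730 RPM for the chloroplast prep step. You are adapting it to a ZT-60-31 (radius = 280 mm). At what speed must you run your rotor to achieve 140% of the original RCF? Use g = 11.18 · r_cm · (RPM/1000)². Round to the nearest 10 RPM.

≈ 22970 RPM

Original rotor: r = 49.1 / 2 = 24.55 cm
RCF = 11.18 × r × (N/1000)²
RCF_original = 11.18 × 24.55 × (20.73)² = 11.18 × 24.55 × 429.7329 ≈ 117,948.4 × g
Target RCF = 1.4 × 117,948.4 ≈ 165,127.8 × g
Your rotor: r = 280 mm = 28.0 cm
165,127.8 = 11.18 × 28 × (N/1000)²
(N/1000)² = 165,127.8 / 313.04 = 527.4974
N = 1000 × √527.4974 ≈ 22,967.3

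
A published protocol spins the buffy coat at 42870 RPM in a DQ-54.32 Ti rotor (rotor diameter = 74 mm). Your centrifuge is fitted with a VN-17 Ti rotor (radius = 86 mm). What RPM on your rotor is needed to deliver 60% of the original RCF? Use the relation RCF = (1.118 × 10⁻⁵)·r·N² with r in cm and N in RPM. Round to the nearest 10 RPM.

≈ 21780 RPM

Original rotor: r = 74 mm / 2 = 37 mm = 3.7 cm
RCF_original = 1.118 × 10⁻⁵ × 3.7 × (42870)² = 1.118 × 10⁻⁵ × 3.7 × 1,837,836,900 ≈ 76,024 × g
Target RCF = 0.6 × 76,024 ≈ 45,614.4 × g
Your rotor: r = 86 mm = 8.6 cm
45,614.4 = 1.118 × 10⁻⁵ × 8.6 × N²
N² = 45,614.4 / (9.6148 × 10⁻⁵) = 474,418,605
N ≈ √474,418,605 ≈ 21,781.2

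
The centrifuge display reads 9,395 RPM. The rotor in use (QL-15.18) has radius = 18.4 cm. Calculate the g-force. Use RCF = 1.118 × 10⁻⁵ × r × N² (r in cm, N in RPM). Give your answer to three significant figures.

RCF = 1.118 × 10⁻⁵ × r × N²
RCF = 1.118 × 10⁻⁵ × 18.4 × (9395)² = 1.118 × 10⁻⁵ × 18.4 × 88,266,025 ≈ 18,157.4 × g

18200 x g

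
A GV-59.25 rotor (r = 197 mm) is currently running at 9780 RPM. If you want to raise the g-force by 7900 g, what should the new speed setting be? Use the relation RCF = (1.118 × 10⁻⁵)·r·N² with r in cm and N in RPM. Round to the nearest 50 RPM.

11450 RPM

r = 197 mm = 19.7 cm
Current RCF = 1.118 × 10⁻⁵ × 19.7 × (9780)² = 1.118 × 10⁻⁵ × 19.7 × 95,648,400 ≈ 21,066.2 × g
Target RCF = 21,066.2 + 7,900 = 28,966.2 × g
N² = 28,966.2 / (22.0246 × 10⁻⁵) = 131,517,485
N ≈ √131,517,485 ≈ 11,468.1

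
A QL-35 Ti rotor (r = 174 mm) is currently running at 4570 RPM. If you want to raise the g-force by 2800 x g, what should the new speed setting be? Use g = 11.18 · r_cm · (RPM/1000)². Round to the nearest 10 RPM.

N₂ ≈ 5940 RPM

r = 174 mm = 17.4 cm
Current RCF = 11.18 × 17.4 × (4.57)² = 11.18 × 17.4 × 20.8849 ≈ 4,062.8 × g
Target RCF = 4,062.8 + 2,800 = 6,862.8 × g
(N/1000)² = 6,862.8 / 194.532 = 35.27851
N = 1000 × √35.27851 ≈ 5,939.6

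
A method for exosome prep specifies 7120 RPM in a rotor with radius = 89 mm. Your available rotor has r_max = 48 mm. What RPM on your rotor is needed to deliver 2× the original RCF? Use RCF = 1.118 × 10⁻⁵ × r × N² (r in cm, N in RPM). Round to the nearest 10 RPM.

≈ 13710 RPM

Original rotor: r = 89 mm = 8.9 cm
RCF = 1.118 × 10⁻⁵ × r × N²
RCF_original = 1.118 × 10⁻⁵ × 8.9 × (7120)² = 1.118 × 10⁻⁵ × 8.9 × 50,694,400 ≈ 5,044.2 × g
Target RCF = 2 × 5,044.2 ≈ 10,088.4 × g
Your rotor: r = 48 mm = 4.8 cm
10,088.4 = 1.118 × 10⁻⁵ × 4.8 × N²
N² = 10,088.4 / (5.3664 × 10⁻⁵) = 187,991,950
N ≈ √187,991,950 ≈ 13,711.0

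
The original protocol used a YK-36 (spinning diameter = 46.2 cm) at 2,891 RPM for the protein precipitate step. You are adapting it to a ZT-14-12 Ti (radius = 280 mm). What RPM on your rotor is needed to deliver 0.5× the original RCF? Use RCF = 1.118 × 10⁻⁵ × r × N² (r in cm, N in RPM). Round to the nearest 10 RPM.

1860 RPM

Original rotor: r = 46.2 / 2 = 23.1 cm
RCF = 1.118 × 10⁻⁵ × r × N²
RCF_original = 1.118 × 10⁻⁵ × 23.1 × (2891)² = 1.118 × 10⁻⁵ × 23.1 × 8,357,881 ≈ 2,158.5 × g
Target RCF = 0.5 × 2,158.5 ≈ 1,079.2 × g
Your rotor: r = 280 mm = 28.0 cm
1,079.2 = 1.118 × 10⁻⁵ × 28 × N²
N² = 1,079.2 / (31.304 × 10⁻⁵) = 3,447,483
N ≈ √3,447,483 ≈ 1,856.7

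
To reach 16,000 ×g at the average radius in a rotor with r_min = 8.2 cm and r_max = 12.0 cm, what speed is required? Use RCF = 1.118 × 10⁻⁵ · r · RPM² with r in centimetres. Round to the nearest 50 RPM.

r_avg = (8.2 + 12.0) / 2 = 10.1 cm
16,000 = 1.118 × 10⁻⁵ × 10.1 × N²
N² = 16,000 / (11.2918 × 10⁻⁵) = 141,695,744
N ≈ √141,695,744 ≈ 11,903.6

N ≈ 11900 RPM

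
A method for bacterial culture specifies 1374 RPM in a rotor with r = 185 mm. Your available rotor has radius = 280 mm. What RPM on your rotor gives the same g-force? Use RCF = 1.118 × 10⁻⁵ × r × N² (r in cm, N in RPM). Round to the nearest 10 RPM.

≈ 1120 RPM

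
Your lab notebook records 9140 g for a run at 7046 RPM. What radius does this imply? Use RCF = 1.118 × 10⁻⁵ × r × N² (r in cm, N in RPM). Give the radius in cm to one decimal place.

≈ 16.5 cm

RCF = 1.118 × 10⁻⁵ × r × N²
9140 = 1.118 × 10⁻⁵ × r × (7046)²
r = 9140 / (1.118 × 10⁻⁵ × 49,646,116) = 9140 / 555.0436 ≈ 16.467 cm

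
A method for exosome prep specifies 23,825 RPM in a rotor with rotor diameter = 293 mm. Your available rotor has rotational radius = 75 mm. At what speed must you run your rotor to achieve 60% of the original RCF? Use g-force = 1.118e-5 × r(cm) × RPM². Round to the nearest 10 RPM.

Original rotor: r = 293 mm / 2 = 146.5 mm = 14.65 cm
RCF_original = 1.118 × 10⁻⁵ × 14.65 × (23825)² = 1.118 × 10⁻⁵ × 14.65 × 567,630,625 ≈ 92,970.5 × g
Target RCF = 0.6 × 92,970.5 ≈ 55,782.3 × g
Your rotor: r = 75 mm = 7.5 cm
55,782.3 = 1.118 × 10⁻⁵ × 7.5 × N²
N² = 55,782.3 / (8.385 × 10⁻⁵) = 665,262,970
N ≈ √665,262,970 ≈ 25,792.7

≈ 25790 RPM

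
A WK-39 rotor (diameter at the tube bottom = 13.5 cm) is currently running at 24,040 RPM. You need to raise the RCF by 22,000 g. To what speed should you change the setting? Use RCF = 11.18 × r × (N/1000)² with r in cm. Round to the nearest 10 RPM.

N₂ ≈ 29490 RPM

r = 13.5 / 2 = 6.75 cm
Current RCF = 11.18 × 6.75 × (24.04)² = 11.18 × 6.75 × 577.9216 ≈ 43,612.9 × g
Target RCF = 43,612.9 + 22,000 = 65,612.9 × g
(N/1000)² = 65,612.9 / 75.465 = 869.4481
N = 1000 × √869.4481 ≈ 29,486.4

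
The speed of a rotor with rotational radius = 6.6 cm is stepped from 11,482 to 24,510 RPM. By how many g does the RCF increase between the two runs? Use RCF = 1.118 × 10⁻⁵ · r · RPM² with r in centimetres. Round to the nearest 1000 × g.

RCF₁ = 1.118 × 10⁻⁵ × 6.6 × (11482)² = 1.118 × 10⁻⁵ × 6.6 × 131,836,324 ≈ 9,727.9 × g
RCF₂ = 1.118 × 10⁻⁵ × 6.6 × (24510)² = 1.118 × 10⁻⁵ × 6.6 × 600,740,100 ≈ 44,327.4 × g
Increase = 44,327.4 − 9,727.9 = 34,599.5

35000 g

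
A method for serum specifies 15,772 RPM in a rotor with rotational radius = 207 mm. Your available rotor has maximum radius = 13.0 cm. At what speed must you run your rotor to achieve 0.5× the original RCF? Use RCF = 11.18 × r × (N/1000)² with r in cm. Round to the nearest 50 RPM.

14050 RPM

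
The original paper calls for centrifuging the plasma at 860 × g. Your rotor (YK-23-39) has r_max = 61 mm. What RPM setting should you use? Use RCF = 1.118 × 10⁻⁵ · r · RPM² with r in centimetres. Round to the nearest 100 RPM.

r = 61 mm = 6.1 cm
RCF = 1.118 × 10⁻⁵ × r × N²
860 = 1.118 × 10⁻⁵ × 6.1 × N²
N² = 860 / (6.8198 × 10⁻⁵) = 12,610,340
N ≈ √12,610,340 ≈ 3,551.1

≈ 3600 RPM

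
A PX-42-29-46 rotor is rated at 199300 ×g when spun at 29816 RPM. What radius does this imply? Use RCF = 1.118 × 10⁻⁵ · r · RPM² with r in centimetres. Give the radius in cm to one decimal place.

20.1 cm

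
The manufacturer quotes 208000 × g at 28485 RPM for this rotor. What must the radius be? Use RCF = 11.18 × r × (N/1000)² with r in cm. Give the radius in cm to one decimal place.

r ≈ 22.9 cm

208000 = 11.18 × r × (28.485)²
r = 208000 / (11.18 × 811.395225) = 208000 / 9071.399 ≈ 22.929 cm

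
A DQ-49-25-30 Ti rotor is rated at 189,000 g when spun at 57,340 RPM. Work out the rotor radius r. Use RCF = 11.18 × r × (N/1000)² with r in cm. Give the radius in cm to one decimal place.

5.1 cm

RCF = 11.18 × r × (N/1000)²
189000 = 11.18 × r × (57.34)²
r = 189000 / (11.18 × 3287.8756) = 189000 / 36758.45 ≈ 5.142 cm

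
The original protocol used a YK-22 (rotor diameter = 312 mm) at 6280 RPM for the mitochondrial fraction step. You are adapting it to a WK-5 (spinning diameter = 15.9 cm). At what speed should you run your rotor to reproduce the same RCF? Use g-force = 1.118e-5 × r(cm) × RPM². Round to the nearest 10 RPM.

≈ 8800 RPM

Original rotor: r = 312 mm / 2 = 156 mm = 15.6 cm
RCF_original = 1.118 × 10⁻⁵ × 15.6 × (6280)² = 1.118 × 10⁻⁵ × 15.6 × 39,438,400 ≈ 6,878.4 × g
Your rotor: r = 15.9 / 2 = 7.95 cm
6,878.4 = 1.118 × 10⁻⁵ × 7.95 × N²
N² = 6,878.4 / (8.8881 × 10⁻⁵) = 77,388,868
N ≈ √77,388,868 ≈ 8,797.1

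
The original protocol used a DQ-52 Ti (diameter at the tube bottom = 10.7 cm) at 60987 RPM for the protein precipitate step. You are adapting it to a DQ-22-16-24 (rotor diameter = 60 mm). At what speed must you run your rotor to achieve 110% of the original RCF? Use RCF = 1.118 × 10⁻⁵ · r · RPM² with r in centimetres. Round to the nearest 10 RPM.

85420 RPM

Original rotor: r = 10.7 / 2 = 5.35 cm
RCF_original = 1.118 × 10⁻⁵ × 5.35 × (60987)² = 1.118 × 10⁻⁵ × 5.35 × 3,719,414,169 ≈ 222,469.3 × g
Target RCF = 1.1 × 222,469.3 ≈ 244,716.2 × g
Your rotor: r = 60 mm / 2 = 30 mm = 3 cm
244,716.2 = 1.118 × 10⁻⁵ × 3 × N²
N² = 244,716.2 / (3.354 × 10⁻⁵) = 7,296,249,255
N ≈ √7,296,249,255 ≈ 85,418.1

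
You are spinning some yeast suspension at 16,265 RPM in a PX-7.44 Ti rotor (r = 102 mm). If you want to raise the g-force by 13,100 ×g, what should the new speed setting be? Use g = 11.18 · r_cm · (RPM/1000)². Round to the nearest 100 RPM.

≈ 19500 RPM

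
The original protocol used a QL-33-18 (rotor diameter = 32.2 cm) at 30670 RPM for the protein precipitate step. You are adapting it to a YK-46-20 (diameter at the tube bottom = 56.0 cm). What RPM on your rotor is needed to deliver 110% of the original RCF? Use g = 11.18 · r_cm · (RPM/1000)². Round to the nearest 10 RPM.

24390 RPM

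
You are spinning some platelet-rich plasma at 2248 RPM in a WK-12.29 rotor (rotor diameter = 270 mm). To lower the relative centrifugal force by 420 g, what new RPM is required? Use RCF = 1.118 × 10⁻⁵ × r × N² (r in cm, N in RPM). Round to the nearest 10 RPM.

r = 270 mm / 2 = 135 mm = 13.5 cm
Current RCF = 1.118 × 10⁻⁵ × 13.5 × (2248)² = 1.118 × 10⁻⁵ × 13.5 × 5,053,504 ≈ 762.7 × g
Target RCF = 762.7 − 420 = 342.7 × g
N² = 342.7 / (15.093 × 10⁻⁵) = 2,270,589
N ≈ √2,270,589 ≈ 1,506.8

≈ 1510 RPM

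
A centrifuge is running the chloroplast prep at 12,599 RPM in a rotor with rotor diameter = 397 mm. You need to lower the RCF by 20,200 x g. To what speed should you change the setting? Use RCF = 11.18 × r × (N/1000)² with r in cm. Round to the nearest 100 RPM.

r = 397 mm / 2 = 198.5 mm = 19.85 cm
Current RCF = 11.18 × 19.85 × (12.599)² = 11.18 × 19.85 × 158.734801 ≈ 35,226.9 × g
Target RCF = 35,226.9 − 20,200 = 15,026.9 × g
(N/1000)² = 15,026.9 / 221.923 = 67.71222
N = 1000 × √67.71222 ≈ 8,228.7

≈ 8200 RPM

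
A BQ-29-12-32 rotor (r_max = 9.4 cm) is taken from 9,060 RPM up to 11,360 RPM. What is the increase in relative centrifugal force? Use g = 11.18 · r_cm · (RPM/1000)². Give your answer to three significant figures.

≈ 4940 × g

RCF₁ = 11.18 × 9.4 × (9.06)² = 11.18 × 9.4 × 82.0836 ≈ 8,626.3 × g
RCF₂ = 11.18 × 9.4 × (11.36)² = 11.18 × 9.4 × 129.0496 ≈ 13,562.1 × g
Increase = 13,562.1 − 8,626.3 = 4,935.8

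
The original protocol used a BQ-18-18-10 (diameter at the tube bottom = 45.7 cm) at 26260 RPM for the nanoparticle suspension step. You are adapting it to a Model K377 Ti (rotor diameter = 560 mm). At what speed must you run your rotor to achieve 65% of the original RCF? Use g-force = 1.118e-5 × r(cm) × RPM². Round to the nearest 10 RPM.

19130 RPM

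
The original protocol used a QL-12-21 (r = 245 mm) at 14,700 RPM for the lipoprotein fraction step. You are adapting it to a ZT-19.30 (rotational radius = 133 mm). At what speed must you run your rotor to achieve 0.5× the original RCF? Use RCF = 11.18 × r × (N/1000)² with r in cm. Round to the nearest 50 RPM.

Original rotor: r = 245 mm = 24.5 cm
RCF_original = 11.18 × 24.5 × (14.7)² = 11.18 × 24.5 × 216.09 ≈ 59,189.2 × g
Target RCF = 0.5 × 59,189.2 ≈ 29,594.6 × g
Your rotor: r = 133 mm = 13.3 cm
29,594.6 = 11.18 × 13.3 × (N/1000)²
(N/1000)² = 29,594.6 / 148.694 = 199.0302
N = 1000 × √199.0302 ≈ 14,107.8

≈ 14100 RPM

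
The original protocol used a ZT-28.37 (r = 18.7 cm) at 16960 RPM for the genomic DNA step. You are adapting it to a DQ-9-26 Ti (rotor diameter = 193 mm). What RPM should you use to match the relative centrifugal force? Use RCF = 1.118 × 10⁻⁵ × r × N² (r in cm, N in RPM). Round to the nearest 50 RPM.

RCF = 1.118 × 10⁻⁵ × r × N²
RCF_original = 1.118 × 10⁻⁵ × 18.7 × (16960)² = 1.118 × 10⁻⁵ × 18.7 × 287,641,600 ≈ 60,136.1 × g
Your rotor: r = 193 mm / 2 = 96.5 mm = 9.65 cm
60,136.1 = 1.118 × 10⁻⁵ × 9.65 × N²
N² = 60,136.1 / (10.7887 × 10⁻⁵) = 557,398,945
N ≈ √557,398,945 ≈ 23,609.3

≈ 23600 RPM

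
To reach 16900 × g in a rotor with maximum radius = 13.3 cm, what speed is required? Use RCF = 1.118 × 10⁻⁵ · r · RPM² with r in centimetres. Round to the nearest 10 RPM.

16,900 = 1.118 × 10⁻⁵ × 13.3 × N²
N² = 16,900 / (14.8694 × 10⁻⁵) = 113,656,234
N ≈ √113,656,234 ≈ 10,661.0

N ≈ 10660 RPM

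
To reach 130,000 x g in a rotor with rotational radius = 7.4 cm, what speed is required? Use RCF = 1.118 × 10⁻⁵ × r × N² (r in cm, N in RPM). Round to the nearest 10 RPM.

39640 RPM

130,000 = 1.118 × 10⁻⁵ × 7.4 × N²
N² = 130,000 / (8.2732 × 10⁻⁵) = 1,571,338,781
N ≈ √1,571,338,781 ≈ 39,640.1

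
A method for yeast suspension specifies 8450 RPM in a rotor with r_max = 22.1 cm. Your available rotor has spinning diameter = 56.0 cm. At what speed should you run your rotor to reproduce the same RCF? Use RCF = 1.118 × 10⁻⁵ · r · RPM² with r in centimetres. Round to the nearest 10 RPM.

RCF = 1.118 × 10⁻⁵ × r × N²
RCF_original = 1.118 × 10⁻⁵ × 22.1 × (8450)² = 1.118 × 10⁻⁵ × 22.1 × 71,402,500 ≈ 17,642 × g
Your rotor: r = 56.0 / 2 = 28 cm
17,642 = 1.118 × 10⁻⁵ × 28 × N²
N² = 17,642 / (31.304 × 10⁻⁵) = 56,357,015
N ≈ √56,357,015 ≈ 7,507.1

≈ 7510 RPM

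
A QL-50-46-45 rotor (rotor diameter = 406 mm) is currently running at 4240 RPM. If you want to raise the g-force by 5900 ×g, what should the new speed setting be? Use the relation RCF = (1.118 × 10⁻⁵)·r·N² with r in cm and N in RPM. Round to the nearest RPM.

N₂ ≈ 6631 RPM

r = 406 mm / 2 = 203 mm = 20.3 cm
Current RCF = 1.118 × 10⁻⁵ × 20.3 × (4240)² = 1.118 × 10⁻⁵ × 20.3 × 17,977,600 ≈ 4,080.1 × g
Target RCF = 4,080.1 + 5,900 = 9,980.1 × g
N² = 9,980.1 / (22.6954 × 10⁻⁵) = 43,974,109
N ≈ √43,974,109 ≈ 6,631.3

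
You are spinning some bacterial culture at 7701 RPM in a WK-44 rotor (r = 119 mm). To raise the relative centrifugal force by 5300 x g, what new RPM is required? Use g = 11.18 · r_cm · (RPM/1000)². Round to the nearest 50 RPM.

9950 RPM

r = 119 mm = 11.9 cm
Current RCF = 11.18 × 11.9 × (7.701)² = 11.18 × 11.9 × 59.305401 ≈ 7,890.1 × g
Target RCF = 7,890.1 + 5,300 = 13,190.1 × g
(N/1000)² = 13,190.1 / 133.042 = 99.14238
N = 1000 × √99.14238 ≈ 9,957.0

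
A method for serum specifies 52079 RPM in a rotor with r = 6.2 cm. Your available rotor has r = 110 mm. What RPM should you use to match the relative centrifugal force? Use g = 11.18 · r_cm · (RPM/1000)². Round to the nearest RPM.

RCF_original = 11.18 × 6.2 × (52.079)² = 11.18 × 6.2 × 2,712.222241 ≈ 188,000.4 × g
Your rotor: r = 110 mm = 11.0 cm
188,000.4 = 11.18 × 11 × (N/1000)²
(N/1000)² = 188,000.4 / 122.98 = 1528.707
N = 1000 × √1528.707 ≈ 39,098.7

≈ 39099 RPM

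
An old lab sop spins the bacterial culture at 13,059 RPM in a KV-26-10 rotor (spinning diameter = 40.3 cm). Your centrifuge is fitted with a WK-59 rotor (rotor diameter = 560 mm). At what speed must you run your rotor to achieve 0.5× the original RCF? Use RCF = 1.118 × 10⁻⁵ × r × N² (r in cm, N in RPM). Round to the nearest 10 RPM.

7830 RPM

Original rotor: r = 40.3 / 2 = 20.15 cm
RCF_original = 1.118 × 10⁻⁵ × 20.15 × (13059)² = 1.118 × 10⁻⁵ × 20.15 × 170,537,481 ≈ 38,418.2 × g
Target RCF = 0.5 × 38,418.2 ≈ 19,209.1 × g
Your rotor: r = 560 mm / 2 = 280 mm = 28 cm
19,209.1 = 1.118 × 10⁻⁵ × 28 × N²
N² = 19,209.1 / (31.304 × 10⁻⁵) = 61,363,085
N ≈ √61,363,085 ≈ 7,833.5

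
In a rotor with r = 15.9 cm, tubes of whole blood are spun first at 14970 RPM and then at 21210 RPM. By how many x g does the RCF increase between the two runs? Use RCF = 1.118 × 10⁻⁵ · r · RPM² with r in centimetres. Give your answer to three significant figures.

RCF₁ = 1.118 × 10⁻⁵ × 15.9 × (14970)² = 1.118 × 10⁻⁵ × 15.9 × 224,100,900 ≈ 39,836.6 × g
RCF₂ = 1.118 × 10⁻⁵ × 15.9 × (21210)² = 1.118 × 10⁻⁵ × 15.9 × 449,864,100 ≈ 79,968.7 × g
Increase = 79,968.7 − 39,836.6 = 40,132.1

40100 x g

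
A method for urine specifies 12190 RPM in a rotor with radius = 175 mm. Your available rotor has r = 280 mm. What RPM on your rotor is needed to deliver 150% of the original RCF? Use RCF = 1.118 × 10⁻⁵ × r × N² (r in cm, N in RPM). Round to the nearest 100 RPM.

11800 RPM

Original rotor: r = 175 mm = 17.5 cm
RCF = 1.118 × 10⁻⁵ × r × N²
RCF_original = 1.118 × 10⁻⁵ × 17.5 × (12190)² = 1.118 × 10⁻⁵ × 17.5 × 148,596,100 ≈ 29,072.8 × g
Target RCF = 1.5 × 29,072.8 ≈ 43,609.2 × g
Your rotor: r = 280 mm = 28.0 cm
43,609.2 = 1.118 × 10⁻⁵ × 28 × N²
N² = 43,609.2 / (31.304 × 10⁻⁵) = 139,308,715
N ≈ √139,308,715 ≈ 11,802.9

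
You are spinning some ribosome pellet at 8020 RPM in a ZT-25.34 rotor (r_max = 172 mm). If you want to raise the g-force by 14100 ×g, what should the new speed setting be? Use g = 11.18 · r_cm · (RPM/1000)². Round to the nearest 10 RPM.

r = 172 mm = 17.2 cm
Current RCF = 11.18 × 17.2 × (8.02)² = 11.18 × 17.2 × 64.3204 ≈ 12,368.6 × g
Target RCF = 12,368.6 + 14,100 = 26,468.6 × g
(N/1000)² = 26,468.6 / 192.296 = 137.6451
N = 1000 × √137.6451 ≈ 11,732.2

11730 RPM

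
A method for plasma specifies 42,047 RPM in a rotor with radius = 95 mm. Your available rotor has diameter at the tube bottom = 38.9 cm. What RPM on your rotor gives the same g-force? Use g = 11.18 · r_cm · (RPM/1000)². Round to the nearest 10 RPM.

Original rotor: r = 95 mm = 9.5 cm
RCF = 11.18 × r × (N/1000)²
RCF_original = 11.18 × 9.5 × (42.047)² = 11.18 × 9.5 × 1,767.950209 ≈ 187,774 × g
Your rotor: r = 38.9 / 2 = 19.45 cm
187,774 = 11.18 × 19.45 × (N/1000)²
(N/1000)² = 187,774 / 217.451 = 863.5233
N = 1000 × √863.5233 ≈ 29,385.8

≈ 29390 RPM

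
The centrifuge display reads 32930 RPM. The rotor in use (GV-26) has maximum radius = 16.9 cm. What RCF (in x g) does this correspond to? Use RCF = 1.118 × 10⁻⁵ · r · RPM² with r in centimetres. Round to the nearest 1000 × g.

RCF = 1.118 × 10⁻⁵ × 16.9 × (32930)² = 1.118 × 10⁻⁵ × 16.9 × 1,084,384,900 ≈ 204,885.9 × g

≈ 205000 x g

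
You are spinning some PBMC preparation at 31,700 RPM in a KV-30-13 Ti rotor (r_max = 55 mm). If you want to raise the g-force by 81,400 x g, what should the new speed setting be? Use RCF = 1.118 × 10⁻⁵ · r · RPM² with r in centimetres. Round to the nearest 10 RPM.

N₂ ≈ 48260 RPM

r = 55 mm = 5.5 cm
Current RCF = 1.118 × 10⁻⁵ × 5.5 × (31700)² = 1.118 × 10⁻⁵ × 5.5 × 1,004,890,000 ≈ 61,790.7 × g
Target RCF = 61,790.7 + 81,400 = 143,190.7 × g
N² = 143,190.7 / (6.149 × 10⁻⁵) = 2,328,682,713
N ≈ √2,328,682,713 ≈ 48,256.4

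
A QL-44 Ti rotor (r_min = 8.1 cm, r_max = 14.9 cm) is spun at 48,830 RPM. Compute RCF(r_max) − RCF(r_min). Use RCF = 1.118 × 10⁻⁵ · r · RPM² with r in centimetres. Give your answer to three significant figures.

ΔRCF ≈ 181000 x g

ΔRCF = 1.118 × 10⁻⁵ × (r_max − r_min) × N² = 1.118 × 10⁻⁵ × 6.8 × 2,384,368,900 ≈ 181,269.3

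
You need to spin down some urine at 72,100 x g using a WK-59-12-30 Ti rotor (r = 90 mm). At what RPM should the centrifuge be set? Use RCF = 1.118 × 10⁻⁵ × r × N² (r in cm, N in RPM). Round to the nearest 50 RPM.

≈ 26750 RPM

r = 90 mm = 9.0 cm
72,100 = 1.118 × 10⁻⁵ × 9 × N²
N² = 72,100 / (10.062 × 10⁻⁵) = 716,557,344
N ≈ √716,557,344 ≈ 26,768.6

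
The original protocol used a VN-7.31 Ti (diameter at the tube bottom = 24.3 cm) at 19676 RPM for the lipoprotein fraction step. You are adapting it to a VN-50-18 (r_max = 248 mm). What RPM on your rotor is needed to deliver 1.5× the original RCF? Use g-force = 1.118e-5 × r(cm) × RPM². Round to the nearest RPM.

16867 RPM

Original rotor: r = 24.3 / 2 = 12.15 cm
RCF = 1.118 × 10⁻⁵ × r × N²
RCF_original = 1.118 × 10⁻⁵ × 12.15 × (19676)² = 1.118 × 10⁻⁵ × 12.15 × 387,144,976 ≈ 52,588.6 × g
Target RCF = 1.5 × 52,588.6 ≈ 78,882.9 × g
Your rotor: r = 248 mm = 24.8 cm
78,882.9 = 1.118 × 10⁻⁵ × 24.8 × N²
N² = 78,882.9 / (27.7264 × 10⁻⁵) = 284,504,660
N ≈ √284,504,660 ≈ 16,867.3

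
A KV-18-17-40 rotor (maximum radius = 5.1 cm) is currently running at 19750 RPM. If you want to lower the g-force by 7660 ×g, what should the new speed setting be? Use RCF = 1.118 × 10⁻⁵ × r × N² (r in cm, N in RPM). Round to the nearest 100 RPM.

Current RCF = 1.118 × 10⁻⁵ × 5.1 × (19750)² = 1.118 × 10⁻⁵ × 5.1 × 390,062,500 ≈ 22,240.6 × g
Target RCF = 22,240.6 − 7,660 = 14,580.6 × g
N² = 14,580.6 / (5.7018 × 10⁻⁵) = 255,719,247
N ≈ √255,719,247 ≈ 15,991.2

N₂ ≈ 16000 RPM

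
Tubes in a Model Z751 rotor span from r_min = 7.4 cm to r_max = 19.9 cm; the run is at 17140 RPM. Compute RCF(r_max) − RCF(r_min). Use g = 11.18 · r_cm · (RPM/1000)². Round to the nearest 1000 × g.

ΔRCF = 11.18 × (r_max − r_min) × (N/1000)² = 11.18 × 12.5 × 293.7796 ≈ 41,055.7

ΔRCF ≈ 41000 × g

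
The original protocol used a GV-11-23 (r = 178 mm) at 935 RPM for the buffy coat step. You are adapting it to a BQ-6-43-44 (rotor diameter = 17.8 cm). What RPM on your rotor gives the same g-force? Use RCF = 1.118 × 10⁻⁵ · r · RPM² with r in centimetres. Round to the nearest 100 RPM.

Original rotor: r = 178 mm = 17.8 cm
RCF_original = 1.118 × 10⁻⁵ × 17.8 × (935)² = 1.118 × 10⁻⁵ × 17.8 × 874,225 ≈ 174 × g
Your rotor: r = 17.8 / 2 = 8.9 cm
174 = 1.118 × 10⁻⁵ × 8.9 × N²
N² = 174 / (9.9502 × 10⁻⁵) = 1,748,709
N ≈ √1,748,709 ≈ 1,322.4

≈ 1300 RPM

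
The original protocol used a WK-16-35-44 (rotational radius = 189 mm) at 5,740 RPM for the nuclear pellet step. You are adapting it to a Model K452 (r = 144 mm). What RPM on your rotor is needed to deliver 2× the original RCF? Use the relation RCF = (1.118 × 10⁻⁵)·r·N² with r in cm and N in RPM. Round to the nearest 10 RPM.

≈ 9300 RPM

Original rotor: r = 189 mm = 18.9 cm
RCF_original = 1.118 × 10⁻⁵ × 18.9 × (5740)² = 1.118 × 10⁻⁵ × 18.9 × 32,947,600 ≈ 6,961.9 × g
Target RCF = 2 × 6,961.9 ≈ 13,923.8 × g
Your rotor: r = 144 mm = 14.4 cm
13,923.8 = 1.118 × 10⁻⁵ × 14.4 × N²
N² = 13,923.8 / (16.0992 × 10⁻⁵) = 86,487,527
N ≈ √86,487,527 ≈ 9,299.9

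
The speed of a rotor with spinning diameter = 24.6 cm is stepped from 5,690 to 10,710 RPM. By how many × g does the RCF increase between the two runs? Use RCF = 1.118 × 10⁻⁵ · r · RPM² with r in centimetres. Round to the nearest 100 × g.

11300 × g

r = 24.6 / 2 = 12.3 cm
RCF₁ = 1.118 × 10⁻⁵ × 12.3 × (5690)² = 1.118 × 10⁻⁵ × 12.3 × 32,376,100 ≈ 4,452.2 × g
RCF₂ = 1.118 × 10⁻⁵ × 12.3 × (10710)² = 1.118 × 10⁻⁵ × 12.3 × 114,704,100 ≈ 15,773.4 × g
Increase = 15,773.4 − 4,452.2 = 11,321.2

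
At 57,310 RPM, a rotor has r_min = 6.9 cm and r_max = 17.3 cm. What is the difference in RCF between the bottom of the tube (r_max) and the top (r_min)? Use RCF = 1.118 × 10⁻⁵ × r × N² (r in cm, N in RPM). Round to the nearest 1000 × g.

ΔRCF ≈ 382000 × g

RCF_max = 1.118 × 10⁻⁵ × 17.3 × (57310)² = 1.118 × 10⁻⁵ × 17.3 × 3,284,436,100 ≈ 635,255.9 × g
RCF_min = 1.118 × 10⁻⁵ × 6.9 × (57310)² = 1.118 × 10⁻⁵ × 6.9 × 3,284,436,100 ≈ 253,368 × g
ΔRCF = 635,255.9 − 253,368 = 381,887.9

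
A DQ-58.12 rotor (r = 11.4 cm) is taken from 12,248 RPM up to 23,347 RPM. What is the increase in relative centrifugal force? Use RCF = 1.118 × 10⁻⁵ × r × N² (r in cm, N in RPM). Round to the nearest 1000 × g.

RCF₁ = 1.118 × 10⁻⁵ × 11.4 × (12248)² = 1.118 × 10⁻⁵ × 11.4 × 150,013,504 ≈ 19,119.5 × g
RCF₂ = 1.118 × 10⁻⁵ × 11.4 × (23347)² = 1.118 × 10⁻⁵ × 11.4 × 545,082,409 ≈ 69,471.8 × g
Increase = 69,471.8 − 19,119.5 = 50,352.3

50000 × g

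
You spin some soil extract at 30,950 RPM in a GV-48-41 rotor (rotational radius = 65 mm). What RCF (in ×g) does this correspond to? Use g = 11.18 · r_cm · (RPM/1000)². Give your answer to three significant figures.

r = 65 mm = 6.5 cm
RCF = 11.18 × r × (N/1000)²
RCF = 11.18 × 6.5 × (30.95)² = 11.18 × 6.5 × 957.9025 ≈ 69,610.8 × g

69600 ×g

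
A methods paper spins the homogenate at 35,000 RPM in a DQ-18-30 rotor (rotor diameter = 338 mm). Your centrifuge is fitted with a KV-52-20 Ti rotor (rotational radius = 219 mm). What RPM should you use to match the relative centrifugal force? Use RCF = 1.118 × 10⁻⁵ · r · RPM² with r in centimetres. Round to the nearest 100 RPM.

Original rotor: r = 338 mm / 2 = 169 mm = 16.9 cm
RCF_original = 1.118 × 10⁻⁵ × 16.9 × (35000)² = 1.118 × 10⁻⁵ × 16.9 × 1,225,000,000 ≈ 231,453.9 × g
Your rotor: r = 219 mm = 21.9 cm
231,453.9 = 1.118 × 10⁻⁵ × 21.9 × N²
N² = 231,453.9 / (24.4842 × 10⁻⁵) = 945,319,430
N ≈ √945,319,430 ≈ 30,746.0

≈ 30700 RPM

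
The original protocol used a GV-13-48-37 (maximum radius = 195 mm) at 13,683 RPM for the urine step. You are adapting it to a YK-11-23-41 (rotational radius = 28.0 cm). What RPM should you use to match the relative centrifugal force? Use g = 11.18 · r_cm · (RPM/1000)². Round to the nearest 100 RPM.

Original rotor: r = 195 mm = 19.5 cm
RCF = 11.18 × r × (N/1000)²
RCF_original = 11.18 × 19.5 × (13.683)² = 11.18 × 19.5 × 187.224489 ≈ 40,816.8 × g
40,816.8 = 11.18 × 28 × (N/1000)²
(N/1000)² = 40,816.8 / 313.04 = 130.3884
N = 1000 × √130.3884 ≈ 11,418.8

11400 RPM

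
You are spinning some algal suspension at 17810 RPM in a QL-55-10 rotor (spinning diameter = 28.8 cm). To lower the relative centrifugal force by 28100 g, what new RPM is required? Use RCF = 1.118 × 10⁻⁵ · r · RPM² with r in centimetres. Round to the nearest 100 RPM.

r = 28.8 / 2 = 14.4 cm
Current RCF = 1.118 × 10⁻⁵ × 14.4 × (17810)² = 1.118 × 10⁻⁵ × 14.4 × 317,196,100 ≈ 51,066 × g
Target RCF = 51,066 − 28,100 = 22,966 × g
N² = 22,966 / (16.0992 × 10⁻⁵) = 142,653,051
N ≈ √142,653,051 ≈ 11,943.7

≈ 11900 RPM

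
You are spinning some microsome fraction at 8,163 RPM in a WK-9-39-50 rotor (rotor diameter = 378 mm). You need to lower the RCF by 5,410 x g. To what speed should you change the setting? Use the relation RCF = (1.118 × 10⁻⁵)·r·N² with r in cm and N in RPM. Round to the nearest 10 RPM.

N₂ ≈ 6410 RPM

r = 378 mm / 2 = 189 mm = 18.9 cm
Current RCF = 1.118 × 10⁻⁵ × 18.9 × (8163)² = 1.118 × 10⁻⁵ × 18.9 × 66,634,569 ≈ 14,080 × g
Target RCF = 14,080 − 5,410 = 8,670 × g
N² = 8,670 / (21.1302 × 10⁻⁵) = 41,031,320
N ≈ √41,031,320 ≈ 6,405.6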